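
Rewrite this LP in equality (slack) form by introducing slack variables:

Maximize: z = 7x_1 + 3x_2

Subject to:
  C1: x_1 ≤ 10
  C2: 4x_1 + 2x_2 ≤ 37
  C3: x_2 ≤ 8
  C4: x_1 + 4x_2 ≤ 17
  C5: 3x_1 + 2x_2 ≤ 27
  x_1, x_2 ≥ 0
max z = 7x_1 + 3x_2

s.t.
  x_1 + s1 = 10
  4x_1 + 2x_2 + s2 = 37
  x_2 + s3 = 8
  x_1 + 4x_2 + s4 = 17
  3x_1 + 2x_2 + s5 = 27
  x_1, x_2, s1, s2, s3, s4, s5 ≥ 0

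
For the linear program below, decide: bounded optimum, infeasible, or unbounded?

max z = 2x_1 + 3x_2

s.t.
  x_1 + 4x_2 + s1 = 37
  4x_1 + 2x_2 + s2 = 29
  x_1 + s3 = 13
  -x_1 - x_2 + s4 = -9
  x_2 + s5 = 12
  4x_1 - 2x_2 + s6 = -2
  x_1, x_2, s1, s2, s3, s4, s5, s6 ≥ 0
The point (3, 8.5) satisfies every constraint, so the LP is feasible; the constraints give x_1 ≤ 13 and x_2 ≤ 12, which with x_1, x_2 ≥ 0 keep the feasible region inside a bounded box. A feasible, bounded LP attains a finite optimum at a vertex.

Evaluating z = 2x_1 + 3x_2 at each vertex:
  (2.667, 6.333): z = 24.33
  (3.375, 7.75): z = 30
  (3, 8.5): z = 31.5
  (0, 9.25): z = 27.75
  (0, 9): z = 27

Feasible with finite optimum z* = 31.5 at (3, 8.5).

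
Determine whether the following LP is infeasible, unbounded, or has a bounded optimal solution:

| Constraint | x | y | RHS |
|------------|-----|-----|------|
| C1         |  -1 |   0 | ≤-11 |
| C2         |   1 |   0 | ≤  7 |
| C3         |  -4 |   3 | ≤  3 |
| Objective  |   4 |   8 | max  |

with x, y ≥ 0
C2 requires x ≤ 7, while C1 (-x ≤ -11) is equivalent to x ≥ 11. Together they would need 11 ≤ x ≤ 7, which is impossible since 11 > 7. No point satisfies all constraints.

Infeasible: no point satisfies all constraints simultaneously.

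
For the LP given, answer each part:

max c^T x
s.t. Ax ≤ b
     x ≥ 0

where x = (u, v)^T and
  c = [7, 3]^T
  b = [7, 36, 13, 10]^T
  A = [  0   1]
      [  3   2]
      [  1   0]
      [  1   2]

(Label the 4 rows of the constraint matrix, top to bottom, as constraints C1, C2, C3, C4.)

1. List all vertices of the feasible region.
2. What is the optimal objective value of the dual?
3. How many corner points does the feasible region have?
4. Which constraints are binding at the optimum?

1. (0, 0), (10, 0), (0, 5)
2. 70 (by strong duality, equal to the primal optimum)
3. 3
4. C4, v ≥ 0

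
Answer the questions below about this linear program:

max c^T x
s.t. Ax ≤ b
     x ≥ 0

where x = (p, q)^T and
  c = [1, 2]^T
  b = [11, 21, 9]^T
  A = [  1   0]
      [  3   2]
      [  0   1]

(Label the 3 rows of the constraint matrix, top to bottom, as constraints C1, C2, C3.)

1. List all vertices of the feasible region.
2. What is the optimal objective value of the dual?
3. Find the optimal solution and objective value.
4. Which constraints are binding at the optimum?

1. (0, 0), (7, 0), (1, 9), (0, 9)
2. 19 (by strong duality, equal to the primal optimum)
3. p = 1, q = 9, z = 19
4. C2, C3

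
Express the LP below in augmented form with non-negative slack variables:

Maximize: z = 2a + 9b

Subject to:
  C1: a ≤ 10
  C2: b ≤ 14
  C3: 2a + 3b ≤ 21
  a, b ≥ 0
max z = 2a + 9b

s.t.
  a + s1 = 10
  b + s2 = 14
  2a + 3b + s3 = 21
  a, b, s1, s2, s3 ≥ 0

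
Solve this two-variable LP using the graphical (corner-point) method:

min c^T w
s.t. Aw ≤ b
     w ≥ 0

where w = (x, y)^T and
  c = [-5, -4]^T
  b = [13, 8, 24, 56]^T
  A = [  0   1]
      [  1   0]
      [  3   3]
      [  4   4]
Each vertex is the intersection of two constraint boundaries that also satisfies all remaining constraints:
  x = 0 and y = 0 → (0, 0)
  x = 8 and 3x + 3y = 24 → (8, 0)
  3x + 3y = 24 and x = 0 → (0, 8)

Evaluating z = -5x - 4y at each vertex:
  (0, 0): z = 0
  (8, 0): z = -40
  (0, 8): z = -32

The minimum is at (8, 0) with z = -40.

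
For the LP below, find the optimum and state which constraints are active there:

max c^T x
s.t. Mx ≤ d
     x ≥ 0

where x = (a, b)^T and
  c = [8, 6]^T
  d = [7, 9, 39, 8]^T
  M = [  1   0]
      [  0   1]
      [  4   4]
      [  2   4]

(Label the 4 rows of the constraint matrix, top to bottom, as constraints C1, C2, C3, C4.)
Optimal: a = 4, b = 0
Slack at optimum:
  C1: slack = 3
  C2: slack = 9
  C3: slack = 23
  C4: slack = 0 (binding)
  a ≥ 0: a = 4
  b ≥ 0: b = 0 (binding)
Binding constraints: C4, b ≥ 0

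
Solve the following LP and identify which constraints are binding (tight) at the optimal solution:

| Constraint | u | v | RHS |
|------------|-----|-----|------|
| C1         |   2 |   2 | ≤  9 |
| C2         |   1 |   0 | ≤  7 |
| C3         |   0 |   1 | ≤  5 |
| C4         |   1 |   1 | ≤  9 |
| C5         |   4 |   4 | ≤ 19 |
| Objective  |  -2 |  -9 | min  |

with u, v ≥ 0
Optimal: u = 0, v = 4.5
Binding: C1, u ≥ 0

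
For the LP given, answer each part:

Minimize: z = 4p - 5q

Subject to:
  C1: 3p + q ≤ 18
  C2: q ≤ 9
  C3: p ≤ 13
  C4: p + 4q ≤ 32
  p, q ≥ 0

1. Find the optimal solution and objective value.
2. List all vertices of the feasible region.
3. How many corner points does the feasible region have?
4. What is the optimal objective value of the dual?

1. p = 0, q = 8, z = -40
2. (0, 0), (6, 0), (3.636, 7.091), (0, 8)
3. 4
4. -40 (by strong duality, equal to the primal optimum)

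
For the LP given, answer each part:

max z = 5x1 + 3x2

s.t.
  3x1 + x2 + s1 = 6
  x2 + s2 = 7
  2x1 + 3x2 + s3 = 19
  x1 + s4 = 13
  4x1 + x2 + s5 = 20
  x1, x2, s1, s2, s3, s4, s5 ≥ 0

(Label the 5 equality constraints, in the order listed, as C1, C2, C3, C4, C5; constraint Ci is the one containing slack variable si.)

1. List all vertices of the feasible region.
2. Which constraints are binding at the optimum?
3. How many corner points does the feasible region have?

1. (0, 0), (2, 0), (0, 6)
2. C1, x1 ≥ 0
3. 3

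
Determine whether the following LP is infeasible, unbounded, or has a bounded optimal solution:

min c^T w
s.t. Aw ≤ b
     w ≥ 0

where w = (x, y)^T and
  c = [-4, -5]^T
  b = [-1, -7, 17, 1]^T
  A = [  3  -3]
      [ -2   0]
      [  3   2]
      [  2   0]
One constraint requires 2x ≤ 1, while the constraint -2x ≤ -7 is equivalent to 2x ≥ 7. Together they would need 7 ≤ 2x ≤ 1, which is impossible since 7 > 1. No point satisfies all constraints.

Infeasible: no point satisfies all constraints simultaneously.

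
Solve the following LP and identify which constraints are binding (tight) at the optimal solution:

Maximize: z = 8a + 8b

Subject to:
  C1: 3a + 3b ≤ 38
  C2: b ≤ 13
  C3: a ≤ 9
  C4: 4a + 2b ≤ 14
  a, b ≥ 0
Optimal: a = 0, b = 7
Slack at optimum:
  C1: slack = 17
  C2: slack = 6
  C3: slack = 9
  C4: slack = 0 (binding)
  a ≥ 0: a = 0 (binding)
  b ≥ 0: b = 7
Binding constraints: C4, a ≥ 0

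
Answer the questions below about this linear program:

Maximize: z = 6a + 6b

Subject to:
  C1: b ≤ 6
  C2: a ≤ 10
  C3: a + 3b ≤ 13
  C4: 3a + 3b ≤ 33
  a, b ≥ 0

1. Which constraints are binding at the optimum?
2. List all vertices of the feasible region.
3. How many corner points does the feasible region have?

1. C2, C3, C4
2. (0, 0), (10, 0), (10, 1), (0, 4.333)
3. 4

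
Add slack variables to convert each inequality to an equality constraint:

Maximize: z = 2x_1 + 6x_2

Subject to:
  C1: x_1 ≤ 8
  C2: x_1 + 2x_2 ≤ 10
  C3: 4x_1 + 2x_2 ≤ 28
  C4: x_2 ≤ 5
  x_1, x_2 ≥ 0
max z = 2x_1 + 6x_2

s.t.
  x_1 + s1 = 8
  x_1 + 2x_2 + s2 = 10
  4x_1 + 2x_2 + s3 = 28
  x_2 + s4 = 5
  x_1, x_2, s1, s2, s3, s4 ≥ 0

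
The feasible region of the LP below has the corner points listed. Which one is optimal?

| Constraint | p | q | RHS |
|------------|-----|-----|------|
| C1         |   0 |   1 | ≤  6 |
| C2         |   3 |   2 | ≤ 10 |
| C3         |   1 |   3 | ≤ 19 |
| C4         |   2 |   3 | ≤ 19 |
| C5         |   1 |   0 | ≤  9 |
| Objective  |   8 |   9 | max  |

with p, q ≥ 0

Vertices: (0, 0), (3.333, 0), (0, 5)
(0, 5) with z = 45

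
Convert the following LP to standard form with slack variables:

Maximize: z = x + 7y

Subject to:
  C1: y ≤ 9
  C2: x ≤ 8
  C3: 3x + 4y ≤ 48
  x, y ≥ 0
max z = x + 7y

s.t.
  y + s1 = 9
  x + s2 = 8
  3x + 4y + s3 = 48
  x, y, s1, s2, s3 ≥ 0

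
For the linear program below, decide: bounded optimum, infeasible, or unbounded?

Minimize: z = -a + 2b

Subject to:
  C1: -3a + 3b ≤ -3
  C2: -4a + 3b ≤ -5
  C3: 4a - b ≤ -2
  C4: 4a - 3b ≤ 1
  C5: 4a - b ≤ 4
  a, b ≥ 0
C4 requires 4a - 3b ≤ 1, while C2 (-4a + 3b ≤ -5) is equivalent to 4a - 3b ≥ 5. Together they would need 5 ≤ 4a - 3b ≤ 1, which is impossible since 5 > 1. No point satisfies all constraints.

Infeasible: no point satisfies all constraints simultaneously.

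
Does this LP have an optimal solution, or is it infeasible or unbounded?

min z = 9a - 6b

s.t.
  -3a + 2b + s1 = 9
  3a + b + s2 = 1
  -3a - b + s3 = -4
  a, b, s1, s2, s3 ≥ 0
The row 3a + b + s2 = 1 with s2 ≥ 0 requires 3a + b ≤ 1, while the row -3a - b + s3 = -4 with s3 ≥ 0 is equivalent to 3a + b ≥ 4. Together they would need 4 ≤ 3a + b ≤ 1, which is impossible since 4 > 1. No point satisfies all constraints.

The feasible region is empty; the LP is infeasible.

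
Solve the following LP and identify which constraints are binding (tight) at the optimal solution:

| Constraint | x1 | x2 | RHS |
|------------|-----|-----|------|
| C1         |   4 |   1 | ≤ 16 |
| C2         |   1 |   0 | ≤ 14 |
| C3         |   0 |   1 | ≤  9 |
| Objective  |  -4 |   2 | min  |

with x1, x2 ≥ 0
Optimal: x1 = 4, x2 = 0
Slack at optimum:
  C1: slack = 0 (binding)
  C2: slack = 10
  C3: slack = 9
  x1 ≥ 0: x1 = 4
  x2 ≥ 0: x2 = 0 (binding)
Binding constraints: C1, x2 ≥ 0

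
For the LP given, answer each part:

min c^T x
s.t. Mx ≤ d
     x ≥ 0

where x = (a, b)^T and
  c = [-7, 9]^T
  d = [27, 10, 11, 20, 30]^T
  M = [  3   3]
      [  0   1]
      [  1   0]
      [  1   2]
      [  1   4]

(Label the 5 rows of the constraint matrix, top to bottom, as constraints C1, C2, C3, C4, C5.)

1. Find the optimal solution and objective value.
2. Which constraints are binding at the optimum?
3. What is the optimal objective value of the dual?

1. a = 9, b = 0, z = -63
2. C1, b ≥ 0
3. -63 (by strong duality, equal to the primal optimum)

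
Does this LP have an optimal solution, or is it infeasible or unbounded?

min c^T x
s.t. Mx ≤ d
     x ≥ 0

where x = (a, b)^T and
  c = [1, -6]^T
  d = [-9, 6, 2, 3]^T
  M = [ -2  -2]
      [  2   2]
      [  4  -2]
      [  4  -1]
One constraint requires 2a + 2b ≤ 6, while the constraint -2a - 2b ≤ -9 is equivalent to 2a + 2b ≥ 9. Together they would need 9 ≤ 2a + 2b ≤ 6, which is impossible since 9 > 6. No point satisfies all constraints.

Infeasible — the constraint set is empty.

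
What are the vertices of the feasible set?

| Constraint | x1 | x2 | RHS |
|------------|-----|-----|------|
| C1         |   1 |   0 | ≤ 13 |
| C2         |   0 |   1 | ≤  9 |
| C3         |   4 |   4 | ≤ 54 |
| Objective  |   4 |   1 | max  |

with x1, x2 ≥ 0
Each vertex is the intersection of two constraint boundaries that also satisfies all remaining constraints:
  x1 = 0 and x2 = 0 → (0, 0)
  x1 = 13 and x2 = 0 → (13, 0)
  x1 = 13 and 4x1 + 4x2 = 54 → (13, 0.5)
  x2 = 9 and 4x1 + 4x2 = 54 → (4.5, 9)
  x2 = 9 and x1 = 0 → (0, 9)

Vertices: (0, 0), (13, 0), (13, 0.5), (4.5, 9), (0, 9)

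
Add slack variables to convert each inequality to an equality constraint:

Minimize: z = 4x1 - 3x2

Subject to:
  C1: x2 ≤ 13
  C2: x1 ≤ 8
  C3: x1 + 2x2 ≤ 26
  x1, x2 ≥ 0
min z = 4x1 - 3x2

s.t.
  x2 + s1 = 13
  x1 + s2 = 8
  x1 + 2x2 + s3 = 26
  x1, x2, s1, s2, s3 ≥ 0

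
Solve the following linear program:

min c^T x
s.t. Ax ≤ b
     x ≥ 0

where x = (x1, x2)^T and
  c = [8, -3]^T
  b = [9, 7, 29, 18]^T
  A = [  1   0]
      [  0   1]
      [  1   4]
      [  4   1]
Each vertex is the intersection of two constraint boundaries that also satisfies all remaining constraints:
  x1 = 0 and x2 = 0 → (0, 0)
  4x1 + x2 = 18 and x2 = 0 → (4.5, 0)
  x1 + 4x2 = 29 and 4x1 + x2 = 18 → (2.867, 6.533)
  x2 = 7 and x1 + 4x2 = 29 → (1, 7)
  x2 = 7 and x1 = 0 → (0, 7)

Evaluating z = 8x1 - 3x2 at each vertex:
  (0, 0): z = 0
  (4.5, 0): z = 36
  (2.867, 6.533): z = 3.333
  (1, 7): z = -13
  (0, 7): z = -21

The minimum is at (0, 7) with z = -21.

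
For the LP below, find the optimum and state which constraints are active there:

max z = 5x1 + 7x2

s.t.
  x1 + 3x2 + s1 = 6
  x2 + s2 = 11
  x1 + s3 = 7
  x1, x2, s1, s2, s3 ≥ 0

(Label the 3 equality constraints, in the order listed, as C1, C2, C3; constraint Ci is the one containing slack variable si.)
Optimal: x1 = 6, x2 = 0
Slack at optimum:
  C1: slack = 0 (binding)
  C2: slack = 11
  C3: slack = 1
  x1 ≥ 0: x1 = 6
  x2 ≥ 0: x2 = 0 (binding)
Binding constraints: C1, x2 ≥ 0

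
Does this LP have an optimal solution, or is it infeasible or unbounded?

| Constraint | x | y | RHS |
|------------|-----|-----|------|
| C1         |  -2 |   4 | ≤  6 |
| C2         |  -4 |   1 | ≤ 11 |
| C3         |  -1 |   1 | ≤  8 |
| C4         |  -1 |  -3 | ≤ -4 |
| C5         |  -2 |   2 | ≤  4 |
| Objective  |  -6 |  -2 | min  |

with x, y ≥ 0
Feasible point: (1, 1) satisfies every constraint, so the LP is feasible.
Direction d = (1, 0): for each constraint row a, a·d ≤ 0 —
  (-2)(1) + (4)(0) = -2 ≤ 0
  (-4)(1) + (1)(0) = -4 ≤ 0
  (-1)(1) + (1)(0) = -1 ≤ 0
  (-1)(1) + (-3)(0) = -1 ≤ 0
  (-2)(1) + (2)(0) = -2 ≤ 0
and d ≥ 0, so (1, 1) + t·d stays feasible for every t ≥ 0. Along this ray z = -6x - 2y changes by -6 per unit t, so z → −∞.

Unbounded: there is a feasible ray along which z → −∞.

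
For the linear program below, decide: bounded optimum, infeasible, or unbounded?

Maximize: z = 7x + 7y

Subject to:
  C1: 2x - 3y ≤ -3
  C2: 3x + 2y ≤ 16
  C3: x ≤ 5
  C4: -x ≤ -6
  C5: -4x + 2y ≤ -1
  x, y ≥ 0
C3 requires x ≤ 5, while C4 (-x ≤ -6) is equivalent to x ≥ 6. Together they would need 6 ≤ x ≤ 5, which is impossible since 6 > 5. No point satisfies all constraints.

Infeasible — the constraint set is empty.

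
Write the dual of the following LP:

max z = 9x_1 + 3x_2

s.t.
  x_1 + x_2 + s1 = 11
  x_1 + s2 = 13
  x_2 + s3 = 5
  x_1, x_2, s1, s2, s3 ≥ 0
Minimize: z = 11y1 + 13y2 + 5y3

Subject to:
  C1: -y1 - y2 ≤ -9
  C2: -y1 - y3 ≤ -3
  y1, y2, y3 ≥ 0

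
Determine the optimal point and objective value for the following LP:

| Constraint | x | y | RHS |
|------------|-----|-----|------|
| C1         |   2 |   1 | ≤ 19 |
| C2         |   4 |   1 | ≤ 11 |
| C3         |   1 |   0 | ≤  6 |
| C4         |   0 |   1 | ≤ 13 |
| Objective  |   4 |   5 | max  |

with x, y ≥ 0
Each vertex is the intersection of two constraint boundaries that also satisfies all remaining constraints:
  x = 0 and y = 0 → (0, 0)
  4x + y = 11 and y = 0 → (2.75, 0)
  4x + y = 11 and x = 0 → (0, 11)

Evaluating z = 4x + 5y at each vertex:
  (0, 0): z = 0
  (2.75, 0): z = 11
  (0, 11): z = 55

The maximum is at (0, 11) with z = 55.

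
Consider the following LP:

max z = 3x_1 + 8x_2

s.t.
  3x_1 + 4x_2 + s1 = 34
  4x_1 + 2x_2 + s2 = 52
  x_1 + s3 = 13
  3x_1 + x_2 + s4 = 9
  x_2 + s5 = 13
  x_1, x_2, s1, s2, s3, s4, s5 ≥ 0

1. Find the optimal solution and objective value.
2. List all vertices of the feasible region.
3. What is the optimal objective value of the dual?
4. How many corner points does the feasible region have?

1. x_1 = 0, x_2 = 8.5, z = 68
2. (0, 0), (3, 0), (0.2222, 8.333), (0, 8.5)
3. 68 (by strong duality, equal to the primal optimum)
4. 4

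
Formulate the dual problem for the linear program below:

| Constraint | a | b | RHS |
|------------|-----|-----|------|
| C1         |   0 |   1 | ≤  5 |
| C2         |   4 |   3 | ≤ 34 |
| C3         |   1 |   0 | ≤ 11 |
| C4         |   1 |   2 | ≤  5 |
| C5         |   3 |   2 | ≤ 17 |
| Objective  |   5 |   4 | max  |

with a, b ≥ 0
Minimize: z = 5y1 + 34y2 + 11y3 + 5y4 + 17y5

Subject to:
  C1: -4y2 - y3 - y4 - 3y5 ≤ -5
  C2: -y1 - 3y2 - 2y4 - 2y5 ≤ -4
  y1, y2, y3, y4, y5 ≥ 0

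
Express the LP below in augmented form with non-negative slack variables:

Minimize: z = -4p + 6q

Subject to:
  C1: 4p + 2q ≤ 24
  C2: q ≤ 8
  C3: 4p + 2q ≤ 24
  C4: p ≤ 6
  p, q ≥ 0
min z = -4p + 6q

s.t.
  4p + 2q + s1 = 24
  q + s2 = 8
  4p + 2q + s3 = 24
  p + s4 = 6
  p, q, s1, s2, s3, s4 ≥ 0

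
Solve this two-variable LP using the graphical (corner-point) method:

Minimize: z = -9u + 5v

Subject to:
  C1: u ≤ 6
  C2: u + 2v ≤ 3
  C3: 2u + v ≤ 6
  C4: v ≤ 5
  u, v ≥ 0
Each vertex is the intersection of two constraint boundaries that also satisfies all remaining constraints:
  u = 0 and v = 0 → (0, 0)
  u + 2v = 3 and 2u + v = 6 → (3, 0)
  u + 2v = 3 and u = 0 → (0, 1.5)

Evaluating z = -9u + 5v at each vertex:
  (0, 0): z = 0
  (3, 0): z = -27
  (0, 1.5): z = 7.5

The minimum is at (3, 0) with z = -27.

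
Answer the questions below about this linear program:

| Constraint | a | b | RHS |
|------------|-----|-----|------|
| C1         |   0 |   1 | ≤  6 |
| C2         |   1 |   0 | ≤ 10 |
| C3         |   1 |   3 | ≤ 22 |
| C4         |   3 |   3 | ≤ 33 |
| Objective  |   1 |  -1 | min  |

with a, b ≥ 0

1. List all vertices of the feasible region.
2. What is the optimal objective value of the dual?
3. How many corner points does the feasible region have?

1. (0, 0), (10, 0), (10, 1), (5.5, 5.5), (4, 6), (0, 6)
2. -6 (by strong duality, equal to the primal optimum)
3. 6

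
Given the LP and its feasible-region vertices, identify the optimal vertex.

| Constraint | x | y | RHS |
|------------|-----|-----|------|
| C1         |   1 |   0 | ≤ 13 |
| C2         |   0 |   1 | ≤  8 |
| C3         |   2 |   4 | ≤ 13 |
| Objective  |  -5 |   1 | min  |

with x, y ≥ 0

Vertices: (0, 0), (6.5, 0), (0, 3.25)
Evaluating z = -5x + y at each vertex:
  (0, 0): z = 0
  (6.5, 0): z = -32.5
  (0, 3.25): z = 3.25

The smallest value is z = -32.5, attained at (6.5, 0).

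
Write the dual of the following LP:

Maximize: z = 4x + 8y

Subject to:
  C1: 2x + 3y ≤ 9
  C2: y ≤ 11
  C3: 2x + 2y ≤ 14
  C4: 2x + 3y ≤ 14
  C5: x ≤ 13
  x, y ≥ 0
Minimize: z = 9y1 + 11y2 + 14y3 + 14y4 + 13y5

Subject to:
  C1: -2y1 - 2y3 - 2y4 - y5 ≤ -4
  C2: -3y1 - y2 - 2y3 - 3y4 ≤ -8
  y1, y2, y3, y4, y5 ≥ 0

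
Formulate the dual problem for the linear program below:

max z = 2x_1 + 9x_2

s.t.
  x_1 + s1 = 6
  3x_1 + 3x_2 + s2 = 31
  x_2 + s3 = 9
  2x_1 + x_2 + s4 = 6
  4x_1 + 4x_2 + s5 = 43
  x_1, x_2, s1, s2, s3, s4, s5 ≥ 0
Minimize: z = 6y1 + 31y2 + 9y3 + 6y4 + 43y5

Subject to:
  C1: -y1 - 3y2 - 2y4 - 4y5 ≤ -2
  C2: -3y2 - y3 - y4 - 4y5 ≤ -9
  y1, y2, y3, y4, y5 ≥ 0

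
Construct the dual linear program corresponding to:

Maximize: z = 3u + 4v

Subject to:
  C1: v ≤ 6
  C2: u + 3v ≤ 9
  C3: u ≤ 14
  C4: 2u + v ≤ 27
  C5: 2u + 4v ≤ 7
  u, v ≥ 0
Minimize: z = 6y1 + 9y2 + 14y3 + 27y4 + 7y5

Subject to:
  C1: -y2 - y3 - 2y4 - 2y5 ≤ -3
  C2: -y1 - 3y2 - y4 - 4y5 ≤ -4
  y1, y2, y3, y4, y5 ≥ 0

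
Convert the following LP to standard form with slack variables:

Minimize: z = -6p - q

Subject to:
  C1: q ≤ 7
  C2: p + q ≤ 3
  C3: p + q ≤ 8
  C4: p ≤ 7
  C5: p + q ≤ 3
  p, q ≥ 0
min z = -6p - q

s.t.
  q + s1 = 7
  p + q + s2 = 3
  p + q + s3 = 8
  p + s4 = 7
  p + q + s5 = 3
  p, q, s1, s2, s3, s4, s5 ≥ 0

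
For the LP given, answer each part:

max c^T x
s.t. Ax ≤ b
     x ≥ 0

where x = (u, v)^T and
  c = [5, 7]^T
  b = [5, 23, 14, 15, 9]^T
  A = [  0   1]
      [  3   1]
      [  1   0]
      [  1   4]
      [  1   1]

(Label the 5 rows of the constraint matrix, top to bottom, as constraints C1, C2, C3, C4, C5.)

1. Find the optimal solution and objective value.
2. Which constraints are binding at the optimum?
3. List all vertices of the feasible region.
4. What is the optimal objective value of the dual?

1. u = 7, v = 2, z = 49
2. C2, C4, C5
3. (0, 0), (7.667, 0), (7, 2), (0, 3.75)
4. 49 (by strong duality, equal to the primal optimum)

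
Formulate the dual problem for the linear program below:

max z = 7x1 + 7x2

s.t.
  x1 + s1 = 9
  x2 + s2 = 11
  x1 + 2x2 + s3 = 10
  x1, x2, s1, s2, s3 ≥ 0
Minimize: z = 9y1 + 11y2 + 10y3

Subject to:
  C1: -y1 - y3 ≤ -7
  C2: -y2 - 2y3 ≤ -7
  y1, y2, y3 ≥ 0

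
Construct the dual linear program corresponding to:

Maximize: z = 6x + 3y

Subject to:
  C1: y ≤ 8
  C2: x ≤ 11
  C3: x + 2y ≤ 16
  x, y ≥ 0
Minimize: z = 8y1 + 11y2 + 16y3

Subject to:
  C1: -y2 - y3 ≤ -6
  C2: -y1 - 2y3 ≤ -3
  y1, y2, y3 ≥ 0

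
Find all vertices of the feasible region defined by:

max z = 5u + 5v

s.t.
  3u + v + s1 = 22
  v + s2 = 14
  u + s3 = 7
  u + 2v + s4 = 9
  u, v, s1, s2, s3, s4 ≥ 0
Each vertex is the intersection of two constraint boundaries that also satisfies all remaining constraints:
  u = 0 and v = 0 → (0, 0)
  u = 7 and v = 0 → (7, 0)
  3u + v = 22 and u = 7 → (7, 1)
  u + 2v = 9 and u = 0 → (0, 4.5)

Vertices: (0, 0), (7, 0), (7, 1), (0, 4.5)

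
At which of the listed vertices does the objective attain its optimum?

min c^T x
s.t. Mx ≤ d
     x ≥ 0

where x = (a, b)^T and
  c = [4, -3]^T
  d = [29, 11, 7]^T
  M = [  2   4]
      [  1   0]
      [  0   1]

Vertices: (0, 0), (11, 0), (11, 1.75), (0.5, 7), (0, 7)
(0, 7) with z = -21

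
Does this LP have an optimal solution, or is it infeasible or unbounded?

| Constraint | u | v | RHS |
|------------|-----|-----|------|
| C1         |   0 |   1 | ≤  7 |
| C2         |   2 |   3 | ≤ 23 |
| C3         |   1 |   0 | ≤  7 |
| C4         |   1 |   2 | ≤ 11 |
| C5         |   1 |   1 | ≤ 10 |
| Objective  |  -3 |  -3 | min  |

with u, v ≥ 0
The point (7, 2) satisfies every constraint, so the LP is feasible; the constraints give u ≤ 7 and v ≤ 7, which with u, v ≥ 0 keep the feasible region inside a bounded box. A feasible, bounded LP attains a finite optimum at a vertex.

Bounded optimum: z* = -27 at (7, 2).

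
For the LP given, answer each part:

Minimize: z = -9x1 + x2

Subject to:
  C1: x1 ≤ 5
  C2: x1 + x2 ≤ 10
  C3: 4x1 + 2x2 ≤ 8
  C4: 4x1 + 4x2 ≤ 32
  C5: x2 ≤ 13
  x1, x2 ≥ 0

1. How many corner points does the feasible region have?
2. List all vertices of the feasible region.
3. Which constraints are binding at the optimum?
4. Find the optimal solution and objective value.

1. 3
2. (0, 0), (2, 0), (0, 4)
3. C3, x2 ≥ 0
4. x1 = 2, x2 = 0, z = -18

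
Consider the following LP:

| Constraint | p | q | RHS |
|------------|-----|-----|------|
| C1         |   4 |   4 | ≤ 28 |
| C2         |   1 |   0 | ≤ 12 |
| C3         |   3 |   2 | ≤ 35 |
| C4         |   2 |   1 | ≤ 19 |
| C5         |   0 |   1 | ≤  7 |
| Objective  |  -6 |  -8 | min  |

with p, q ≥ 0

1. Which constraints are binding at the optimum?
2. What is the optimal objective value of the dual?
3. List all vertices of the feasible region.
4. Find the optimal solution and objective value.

1. C1, C5, p ≥ 0
2. -56 (by strong duality, equal to the primal optimum)
3. (0, 0), (7, 0), (0, 7)
4. p = 0, q = 7, z = -56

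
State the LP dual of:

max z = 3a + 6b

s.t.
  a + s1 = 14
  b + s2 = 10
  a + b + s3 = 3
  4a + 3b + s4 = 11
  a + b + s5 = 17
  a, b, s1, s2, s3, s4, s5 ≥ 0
Minimize: z = 14y1 + 10y2 + 3y3 + 11y4 + 17y5

Subject to:
  C1: -y1 - y3 - 4y4 - y5 ≤ -3
  C2: -y2 - y3 - 3y4 - y5 ≤ -6
  y1, y2, y3, y4, y5 ≥ 0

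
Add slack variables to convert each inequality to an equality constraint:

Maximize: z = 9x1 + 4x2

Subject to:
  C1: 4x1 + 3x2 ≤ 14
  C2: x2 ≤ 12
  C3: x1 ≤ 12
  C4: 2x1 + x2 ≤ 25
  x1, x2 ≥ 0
max z = 9x1 + 4x2

s.t.
  4x1 + 3x2 + s1 = 14
  x2 + s2 = 12
  x1 + s3 = 12
  2x1 + x2 + s4 = 25
  x1, x2, s1, s2, s3, s4 ≥ 0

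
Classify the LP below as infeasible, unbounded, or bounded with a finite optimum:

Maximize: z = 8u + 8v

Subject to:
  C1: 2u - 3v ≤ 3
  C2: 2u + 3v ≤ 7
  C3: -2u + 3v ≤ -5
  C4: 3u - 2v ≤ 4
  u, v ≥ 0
C1 requires 2u - 3v ≤ 3, while C3 (-2u + 3v ≤ -5) is equivalent to 2u - 3v ≥ 5. Together they would need 5 ≤ 2u - 3v ≤ 3, which is impossible since 5 > 3. No point satisfies all constraints.

Infeasible — the constraint set is empty.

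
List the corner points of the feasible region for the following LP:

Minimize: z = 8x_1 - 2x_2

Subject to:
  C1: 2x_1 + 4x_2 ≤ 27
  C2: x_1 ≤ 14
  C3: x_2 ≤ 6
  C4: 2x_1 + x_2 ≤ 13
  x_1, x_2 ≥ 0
Each vertex is the intersection of two constraint boundaries that also satisfies all remaining constraints:
  x_1 = 0 and x_2 = 0 → (0, 0)
  2x_1 + x_2 = 13 and x_2 = 0 → (6.5, 0)
  2x_1 + 4x_2 = 27 and 2x_1 + x_2 = 13 → (4.167, 4.667)
  2x_1 + 4x_2 = 27 and x_2 = 6 → (1.5, 6)
  x_2 = 6 and x_1 = 0 → (0, 6)

Vertices: (0, 0), (6.5, 0), (4.167, 4.667), (1.5, 6), (0, 6)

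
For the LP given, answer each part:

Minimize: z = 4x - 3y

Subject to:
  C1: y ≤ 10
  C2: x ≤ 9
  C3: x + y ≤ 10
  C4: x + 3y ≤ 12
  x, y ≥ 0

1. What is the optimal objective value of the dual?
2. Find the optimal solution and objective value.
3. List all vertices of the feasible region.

1. -12 (by strong duality, equal to the primal optimum)
2. x = 0, y = 4, z = -12
3. (0, 0), (9, 0), (9, 1), (0, 4)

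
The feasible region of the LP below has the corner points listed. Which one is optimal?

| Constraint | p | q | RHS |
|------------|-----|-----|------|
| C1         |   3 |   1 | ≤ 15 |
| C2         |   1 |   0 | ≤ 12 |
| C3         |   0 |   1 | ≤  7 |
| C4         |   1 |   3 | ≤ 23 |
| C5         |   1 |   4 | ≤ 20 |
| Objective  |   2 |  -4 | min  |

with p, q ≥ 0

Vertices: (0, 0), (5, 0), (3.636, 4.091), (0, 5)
Evaluating z = 2p - 4q at each vertex:
  (0, 0): z = 0
  (5, 0): z = 10
  (3.636, 4.091): z = -9.091
  (0, 5): z = -20

The smallest value is z = -20, attained at (0, 5).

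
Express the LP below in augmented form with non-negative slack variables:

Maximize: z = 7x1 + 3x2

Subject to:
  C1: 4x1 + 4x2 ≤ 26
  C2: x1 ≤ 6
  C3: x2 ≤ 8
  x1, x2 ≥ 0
max z = 7x1 + 3x2

s.t.
  4x1 + 4x2 + s1 = 26
  x1 + s2 = 6
  x2 + s3 = 8
  x1, x2, s1, s2, s3 ≥ 0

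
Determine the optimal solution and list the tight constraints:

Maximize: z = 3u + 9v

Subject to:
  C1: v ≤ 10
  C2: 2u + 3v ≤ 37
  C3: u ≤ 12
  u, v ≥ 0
Optimal: u = 3.5, v = 10
Slack at optimum:
  C1: slack = 0 (binding)
  C2: slack = 0 (binding)
  C3: slack = 8.5
  u ≥ 0: u = 3.5
  v ≥ 0: v = 10
Binding constraints: C1, C2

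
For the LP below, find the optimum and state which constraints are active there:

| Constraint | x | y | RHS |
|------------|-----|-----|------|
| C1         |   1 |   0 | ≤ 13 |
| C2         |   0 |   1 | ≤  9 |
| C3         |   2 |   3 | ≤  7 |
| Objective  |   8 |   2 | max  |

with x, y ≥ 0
Optimal: x = 3.5, y = 0
Slack at optimum:
  C1: slack = 9.5
  C2: slack = 9
  C3: slack = 0 (binding)
  x ≥ 0: x = 3.5
  y ≥ 0: y = 0 (binding)
Binding constraints: C3, y ≥ 0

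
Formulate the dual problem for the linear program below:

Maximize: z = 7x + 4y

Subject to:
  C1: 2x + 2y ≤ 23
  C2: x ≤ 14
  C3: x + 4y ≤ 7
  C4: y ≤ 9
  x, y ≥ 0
Minimize: z = 23y1 + 14y2 + 7y3 + 9y4

Subject to:
  C1: -2y1 - y2 - y3 ≤ -7
  C2: -2y1 - 4y3 - y4 ≤ -4
  y1, y2, y3, y4 ≥ 0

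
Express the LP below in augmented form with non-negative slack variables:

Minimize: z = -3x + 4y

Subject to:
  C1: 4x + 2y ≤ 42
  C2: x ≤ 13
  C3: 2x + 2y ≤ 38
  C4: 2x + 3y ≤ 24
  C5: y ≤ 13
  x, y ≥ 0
min z = -3x + 4y

s.t.
  4x + 2y + s1 = 42
  x + s2 = 13
  2x + 2y + s3 = 38
  2x + 3y + s4 = 24
  y + s5 = 13
  x, y, s1, s2, s3, s4, s5 ≥ 0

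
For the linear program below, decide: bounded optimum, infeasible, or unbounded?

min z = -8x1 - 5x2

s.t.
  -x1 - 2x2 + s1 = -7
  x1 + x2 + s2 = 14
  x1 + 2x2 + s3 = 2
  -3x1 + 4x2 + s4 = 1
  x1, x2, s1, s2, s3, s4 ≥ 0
The row x1 + 2x2 + s3 = 2 with s3 ≥ 0 requires x1 + 2x2 ≤ 2, while the row -x1 - 2x2 + s1 = -7 with s1 ≥ 0 is equivalent to x1 + 2x2 ≥ 7. Together they would need 7 ≤ x1 + 2x2 ≤ 2, which is impossible since 7 > 2. No point satisfies all constraints.

The feasible region is empty; the LP is infeasible.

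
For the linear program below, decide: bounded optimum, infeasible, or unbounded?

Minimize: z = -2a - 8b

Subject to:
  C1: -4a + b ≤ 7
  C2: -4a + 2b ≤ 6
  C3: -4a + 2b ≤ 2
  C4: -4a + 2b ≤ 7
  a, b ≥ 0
Feasible point: (0, 0) satisfies every constraint, so the LP is feasible.
Direction d = (1, 0): for each constraint row a, a·d ≤ 0 —
  (-4)(1) + (1)(0) = -4 ≤ 0
  (-4)(1) + (2)(0) = -4 ≤ 0
  (-4)(1) + (2)(0) = -4 ≤ 0
  (-4)(1) + (2)(0) = -4 ≤ 0
and d ≥ 0, so (0, 0) + t·d stays feasible for every t ≥ 0. Along this ray z = -2a - 8b changes by -2 per unit t, so z → −∞.

Unbounded — the objective can decrease without bound over the feasible region.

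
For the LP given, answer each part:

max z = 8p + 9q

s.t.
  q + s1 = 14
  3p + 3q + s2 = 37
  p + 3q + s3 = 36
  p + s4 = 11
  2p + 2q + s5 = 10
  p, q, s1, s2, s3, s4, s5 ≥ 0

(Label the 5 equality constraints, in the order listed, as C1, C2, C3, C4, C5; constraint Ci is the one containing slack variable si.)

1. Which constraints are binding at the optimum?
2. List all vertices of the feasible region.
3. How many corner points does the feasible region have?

1. C5, p ≥ 0
2. (0, 0), (5, 0), (0, 5)
3. 3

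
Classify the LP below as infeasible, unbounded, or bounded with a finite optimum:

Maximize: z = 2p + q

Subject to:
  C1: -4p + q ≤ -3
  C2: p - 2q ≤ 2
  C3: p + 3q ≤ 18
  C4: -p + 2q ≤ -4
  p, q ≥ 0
C2 requires p - 2q ≤ 2, while C4 (-p + 2q ≤ -4) is equivalent to p - 2q ≥ 4. Together they would need 4 ≤ p - 2q ≤ 2, which is impossible since 4 > 2. No point satisfies all constraints.

The feasible region is empty; the LP is infeasible.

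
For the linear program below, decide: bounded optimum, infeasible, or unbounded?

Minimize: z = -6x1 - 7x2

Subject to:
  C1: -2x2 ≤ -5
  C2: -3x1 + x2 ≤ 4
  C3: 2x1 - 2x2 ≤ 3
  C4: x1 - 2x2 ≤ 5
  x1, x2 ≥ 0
Feasible point: (0, 3) satisfies every constraint, so the LP is feasible.
Direction d = (1, 1): for each constraint row a, a·d ≤ 0 —
  (0)(1) + (-2)(1) = -2 ≤ 0
  (-3)(1) + (1)(1) = -2 ≤ 0
  (2)(1) + (-2)(1) = 0 ≤ 0
  (1)(1) + (-2)(1) = -1 ≤ 0
and d ≥ 0, so (0, 3) + t·d stays feasible for every t ≥ 0. Along this ray z = -6x1 - 7x2 changes by -13 per unit t, so z → −∞.

Unbounded: there is a feasible ray along which z → −∞.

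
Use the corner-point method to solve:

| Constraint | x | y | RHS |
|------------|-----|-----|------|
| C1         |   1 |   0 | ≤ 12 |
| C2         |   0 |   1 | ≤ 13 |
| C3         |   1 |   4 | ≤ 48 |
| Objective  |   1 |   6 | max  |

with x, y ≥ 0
Each vertex is the intersection of two constraint boundaries that also satisfies all remaining constraints:
  x = 0 and y = 0 → (0, 0)
  x = 12 and y = 0 → (12, 0)
  x = 12 and x + 4y = 48 → (12, 9)
  x + 4y = 48 and x = 0 → (0, 12)

Evaluating z = x + 6y at each vertex:
  (0, 0): z = 0
  (12, 0): z = 12
  (12, 9): z = 66
  (0, 12): z = 72

The maximum is at (0, 12) with z = 72.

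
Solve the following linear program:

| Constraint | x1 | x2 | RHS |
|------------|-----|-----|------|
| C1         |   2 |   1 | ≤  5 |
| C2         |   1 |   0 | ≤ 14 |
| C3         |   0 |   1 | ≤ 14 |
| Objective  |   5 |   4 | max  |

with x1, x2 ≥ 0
x1 = 0, x2 = 5, z = 20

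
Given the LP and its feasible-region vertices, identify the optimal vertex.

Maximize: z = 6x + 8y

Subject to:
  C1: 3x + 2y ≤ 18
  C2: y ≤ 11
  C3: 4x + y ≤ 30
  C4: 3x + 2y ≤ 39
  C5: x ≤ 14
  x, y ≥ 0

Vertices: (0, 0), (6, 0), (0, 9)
(0, 9) with z = 72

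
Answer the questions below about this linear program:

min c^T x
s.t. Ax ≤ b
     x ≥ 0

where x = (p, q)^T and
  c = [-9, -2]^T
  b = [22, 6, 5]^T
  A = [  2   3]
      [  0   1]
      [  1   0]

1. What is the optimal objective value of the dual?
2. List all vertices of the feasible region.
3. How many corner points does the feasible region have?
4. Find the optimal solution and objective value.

1. -53 (by strong duality, equal to the primal optimum)
2. (0, 0), (5, 0), (5, 4), (2, 6), (0, 6)
3. 5
4. p = 5, q = 4, z = -53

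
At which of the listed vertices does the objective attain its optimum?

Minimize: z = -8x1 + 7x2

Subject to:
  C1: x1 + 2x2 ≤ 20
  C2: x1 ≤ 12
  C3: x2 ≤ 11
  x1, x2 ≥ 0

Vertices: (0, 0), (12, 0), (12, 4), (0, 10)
(12, 0) with z = -96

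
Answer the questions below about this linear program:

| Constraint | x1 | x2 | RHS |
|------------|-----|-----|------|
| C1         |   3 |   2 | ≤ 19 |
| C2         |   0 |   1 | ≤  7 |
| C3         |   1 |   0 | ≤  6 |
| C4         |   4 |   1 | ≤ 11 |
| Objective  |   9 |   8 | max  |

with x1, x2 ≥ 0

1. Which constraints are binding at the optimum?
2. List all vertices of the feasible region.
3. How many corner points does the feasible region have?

1. C2, C4
2. (0, 0), (2.75, 0), (1, 7), (0, 7)
3. 4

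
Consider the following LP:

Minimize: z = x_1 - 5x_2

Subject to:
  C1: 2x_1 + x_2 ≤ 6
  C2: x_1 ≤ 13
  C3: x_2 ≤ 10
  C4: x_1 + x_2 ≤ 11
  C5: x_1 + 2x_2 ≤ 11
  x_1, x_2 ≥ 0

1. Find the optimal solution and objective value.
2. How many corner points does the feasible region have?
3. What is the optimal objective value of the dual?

1. x_1 = 0, x_2 = 5.5, z = -27.5
2. 4
3. -27.5 (by strong duality, equal to the primal optimum)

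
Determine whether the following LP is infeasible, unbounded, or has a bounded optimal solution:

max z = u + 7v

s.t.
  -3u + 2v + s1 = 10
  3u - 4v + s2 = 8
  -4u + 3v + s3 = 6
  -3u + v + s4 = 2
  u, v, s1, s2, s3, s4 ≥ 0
Feasible point: (0, 0) satisfies every constraint, so the LP is feasible.
Direction d = (1, 1): for each constraint row a, a·d ≤ 0 —
  (-3)(1) + (2)(1) = -1 ≤ 0
  (3)(1) + (-4)(1) = -1 ≤ 0
  (-4)(1) + (3)(1) = -1 ≤ 0
  (-3)(1) + (1)(1) = -2 ≤ 0
and d ≥ 0, so (0, 0) + t·d stays feasible for every t ≥ 0. Along this ray z = u + 7v changes by 8 per unit t, so z → +∞.

Unbounded: there is a feasible ray along which z → +∞.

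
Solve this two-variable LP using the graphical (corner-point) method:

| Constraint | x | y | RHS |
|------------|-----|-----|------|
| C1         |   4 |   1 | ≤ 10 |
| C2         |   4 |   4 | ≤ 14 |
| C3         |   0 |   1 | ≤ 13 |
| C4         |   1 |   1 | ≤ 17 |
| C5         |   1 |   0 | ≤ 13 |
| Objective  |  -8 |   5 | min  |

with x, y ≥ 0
Each vertex is the intersection of two constraint boundaries that also satisfies all remaining constraints:
  x = 0 and y = 0 → (0, 0)
  4x + y = 10 and y = 0 → (2.5, 0)
  4x + y = 10 and 4x + 4y = 14 → (2.167, 1.333)
  4x + 4y = 14 and x = 0 → (0, 3.5)

Evaluating z = -8x + 5y at each vertex:
  (0, 0): z = 0
  (2.5, 0): z = -20
  (2.167, 1.333): z = -10.67
  (0, 3.5): z = 17.5

The minimum is at (2.5, 0) with z = -20.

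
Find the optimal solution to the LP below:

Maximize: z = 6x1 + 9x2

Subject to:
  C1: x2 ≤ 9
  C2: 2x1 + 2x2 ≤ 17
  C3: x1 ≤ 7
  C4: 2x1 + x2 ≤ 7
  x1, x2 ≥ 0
x1 = 0, x2 = 7, z = 63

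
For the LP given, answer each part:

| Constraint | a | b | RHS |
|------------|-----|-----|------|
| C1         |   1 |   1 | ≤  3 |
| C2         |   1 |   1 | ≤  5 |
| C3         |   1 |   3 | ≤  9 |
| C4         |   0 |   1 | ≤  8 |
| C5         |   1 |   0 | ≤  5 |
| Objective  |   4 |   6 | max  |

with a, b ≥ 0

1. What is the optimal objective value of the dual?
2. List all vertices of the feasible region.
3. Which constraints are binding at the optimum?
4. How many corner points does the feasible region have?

1. 18 (by strong duality, equal to the primal optimum)
2. (0, 0), (3, 0), (0, 3)
3. C1, C3, a ≥ 0
4. 3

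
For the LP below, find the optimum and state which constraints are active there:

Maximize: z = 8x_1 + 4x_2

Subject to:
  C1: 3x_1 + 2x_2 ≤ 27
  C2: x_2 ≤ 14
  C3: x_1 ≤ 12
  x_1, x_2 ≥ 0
Optimal: x_1 = 9, x_2 = 0
Slack at optimum:
  C1: slack = 0 (binding)
  C2: slack = 14
  C3: slack = 3
  x_1 ≥ 0: x_1 = 9
  x_2 ≥ 0: x_2 = 0 (binding)
Binding constraints: C1, x_2 ≥ 0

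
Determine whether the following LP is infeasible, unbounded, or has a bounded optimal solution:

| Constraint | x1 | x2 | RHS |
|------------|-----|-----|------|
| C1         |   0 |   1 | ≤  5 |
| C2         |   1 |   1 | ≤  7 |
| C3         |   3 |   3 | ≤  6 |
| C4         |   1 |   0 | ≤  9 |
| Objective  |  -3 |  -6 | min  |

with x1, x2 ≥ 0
The point (0, 2) satisfies every constraint, so the LP is feasible; the constraints give x1 ≤ 9 and x2 ≤ 5, which with x1, x2 ≥ 0 keep the feasible region inside a bounded box. A feasible, bounded LP attains a finite optimum at a vertex.

Evaluating z = -3x1 - 6x2 at each vertex:
  (0, 0): z = 0
  (2, 0): z = -6
  (0, 2): z = -12

Bounded optimum: z* = -12 at (0, 2).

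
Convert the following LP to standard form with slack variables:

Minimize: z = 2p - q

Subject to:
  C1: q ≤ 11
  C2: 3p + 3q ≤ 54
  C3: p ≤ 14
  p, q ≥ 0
min z = 2p - q

s.t.
  q + s1 = 11
  3p + 3q + s2 = 54
  p + s3 = 14
  p, q, s1, s2, s3 ≥ 0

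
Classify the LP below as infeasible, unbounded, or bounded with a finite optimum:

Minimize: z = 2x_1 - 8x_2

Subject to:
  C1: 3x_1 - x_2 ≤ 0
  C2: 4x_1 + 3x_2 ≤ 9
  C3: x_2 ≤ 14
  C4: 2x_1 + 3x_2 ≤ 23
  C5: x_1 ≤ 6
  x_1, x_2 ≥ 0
The point (0, 3) satisfies every constraint, so the LP is feasible; the constraints give x_1 ≤ 6 and x_2 ≤ 14, which with x_1, x_2 ≥ 0 keep the feasible region inside a bounded box. A feasible, bounded LP attains a finite optimum at a vertex.

Bounded optimum: z* = -24 at (0, 3).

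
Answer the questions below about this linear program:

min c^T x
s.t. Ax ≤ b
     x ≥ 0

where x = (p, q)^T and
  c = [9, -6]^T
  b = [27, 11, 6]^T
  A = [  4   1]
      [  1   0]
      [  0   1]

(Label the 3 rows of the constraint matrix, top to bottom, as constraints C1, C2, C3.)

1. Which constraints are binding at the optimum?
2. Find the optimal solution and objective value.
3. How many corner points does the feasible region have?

1. C3, p ≥ 0
2. p = 0, q = 6, z = -36
3. 4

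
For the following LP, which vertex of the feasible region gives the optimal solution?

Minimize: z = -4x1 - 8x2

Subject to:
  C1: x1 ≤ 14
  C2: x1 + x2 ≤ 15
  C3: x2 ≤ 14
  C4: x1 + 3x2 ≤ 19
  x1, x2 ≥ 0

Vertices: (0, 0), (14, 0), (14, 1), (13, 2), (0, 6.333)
Evaluating z = -4x1 - 8x2 at each vertex:
  (0, 0): z = 0
  (14, 0): z = -56
  (14, 1): z = -64
  (13, 2): z = -68
  (0, 6.333): z = -50.67

The smallest value is z = -68, attained at (13, 2).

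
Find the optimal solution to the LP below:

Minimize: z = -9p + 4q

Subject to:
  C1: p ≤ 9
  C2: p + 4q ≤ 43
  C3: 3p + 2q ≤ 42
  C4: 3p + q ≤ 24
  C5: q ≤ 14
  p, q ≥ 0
Each vertex is the intersection of two constraint boundaries that also satisfies all remaining constraints:
  p = 0 and q = 0 → (0, 0)
  3p + q = 24 and q = 0 → (8, 0)
  p + 4q = 43 and 3p + q = 24 → (4.818, 9.545)
  p + 4q = 43 and p = 0 → (0, 10.75)

Evaluating z = -9p + 4q at each vertex:
  (0, 0): z = 0
  (8, 0): z = -72
  (4.818, 9.545): z = -5.182
  (0, 10.75): z = 43

The minimum is at (8, 0) with z = -72.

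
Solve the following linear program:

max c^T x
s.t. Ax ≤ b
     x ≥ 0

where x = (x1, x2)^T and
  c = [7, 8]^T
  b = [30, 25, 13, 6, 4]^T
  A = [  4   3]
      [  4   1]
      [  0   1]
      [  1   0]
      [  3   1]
Each vertex is the intersection of two constraint boundaries that also satisfies all remaining constraints:
  x1 = 0 and x2 = 0 → (0, 0)
  3x1 + x2 = 4 and x2 = 0 → (1.333, 0)
  3x1 + x2 = 4 and x1 = 0 → (0, 4)

Evaluating z = 7x1 + 8x2 at each vertex:
  (0, 0): z = 0
  (1.333, 0): z = 9.333
  (0, 4): z = 32

The maximum is at (0, 4) with z = 32.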